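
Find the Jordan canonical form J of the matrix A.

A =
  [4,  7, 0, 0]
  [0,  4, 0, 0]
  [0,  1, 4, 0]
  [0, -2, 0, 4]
J_2(4) ⊕ J_1(4) ⊕ J_1(4)

The characteristic polynomial is
  det(x·I − A) = x^4 - 16*x^3 + 96*x^2 - 256*x + 256 = (x - 4)^4

Eigenvalues and multiplicities (the geometric multiplicity of λ is n − rank(A − λI), which equals the number of Jordan blocks for λ):
  λ = 4: algebraic multiplicity = 4, geometric multiplicity = 3

Determining the block sizes for each eigenvalue:
  λ = 4: 3 blocks summing to 4 forces exactly one block of size 2 and the rest size 1 → block sizes [2, 1, 1]

Assembling the blocks gives a Jordan form
J =
  [4, 1, 0, 0]
  [0, 4, 0, 0]
  [0, 0, 4, 0]
  [0, 0, 0, 4]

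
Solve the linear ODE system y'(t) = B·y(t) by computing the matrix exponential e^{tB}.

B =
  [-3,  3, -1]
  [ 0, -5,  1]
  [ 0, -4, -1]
e^{tB} =
  [exp(-3*t), -t^2*exp(-3*t) + 3*t*exp(-3*t), t^2*exp(-3*t)/2 - t*exp(-3*t)]
  [0, -2*t*exp(-3*t) + exp(-3*t), t*exp(-3*t)]
  [0, -4*t*exp(-3*t), 2*t*exp(-3*t) + exp(-3*t)]

Strategy: write B = P · J · P⁻¹ where J is a Jordan canonical form, so e^{tB} = P · e^{tJ} · P⁻¹, and e^{tJ} can be computed block-by-block.

B has Jordan form
J =
  [-3,  1,  0]
  [ 0, -3,  1]
  [ 0,  0, -3]
(up to reordering of blocks).

Per-block formulas:
  For a 3×3 Jordan block J_3(-3): exp(t · J_3(-3)) = e^(-3t)·(I + t·N + (t^2/2)·N^2), where N is the 3×3 nilpotent shift.

After assembling e^{tJ} and conjugating by P, we get:

e^{tB} =
  [exp(-3*t), -t^2*exp(-3*t) + 3*t*exp(-3*t), t^2*exp(-3*t)/2 - t*exp(-3*t)]
  [0, -2*t*exp(-3*t) + exp(-3*t), t*exp(-3*t)]
  [0, -4*t*exp(-3*t), 2*t*exp(-3*t) + exp(-3*t)]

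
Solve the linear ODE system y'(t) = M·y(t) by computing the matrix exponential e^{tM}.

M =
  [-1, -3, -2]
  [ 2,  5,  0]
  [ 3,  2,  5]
e^{tM} =
  [2*t^2*exp(3*t) - 4*t*exp(3*t) + exp(3*t), t^2*exp(3*t) - 3*t*exp(3*t), 2*t^2*exp(3*t) - 2*t*exp(3*t)]
  [-2*t^2*exp(3*t) + 2*t*exp(3*t), -t^2*exp(3*t) + 2*t*exp(3*t) + exp(3*t), -2*t^2*exp(3*t)]
  [-t^2*exp(3*t) + 3*t*exp(3*t), -t^2*exp(3*t)/2 + 2*t*exp(3*t), -t^2*exp(3*t) + 2*t*exp(3*t) + exp(3*t)]

Strategy: write M = P · J · P⁻¹ where J is a Jordan canonical form, so e^{tM} = P · e^{tJ} · P⁻¹, and e^{tJ} can be computed block-by-block.

M has Jordan form
J =
  [3, 1, 0]
  [0, 3, 1]
  [0, 0, 3]
(up to reordering of blocks).

Per-block formulas:
  For a 3×3 Jordan block J_3(3): exp(t · J_3(3)) = e^(3t)·(I + t·N + (t^2/2)·N^2), where N is the 3×3 nilpotent shift.

After assembling e^{tJ} and conjugating by P, we get:

e^{tM} =
  [2*t^2*exp(3*t) - 4*t*exp(3*t) + exp(3*t), t^2*exp(3*t) - 3*t*exp(3*t), 2*t^2*exp(3*t) - 2*t*exp(3*t)]
  [-2*t^2*exp(3*t) + 2*t*exp(3*t), -t^2*exp(3*t) + 2*t*exp(3*t) + exp(3*t), -2*t^2*exp(3*t)]
  [-t^2*exp(3*t) + 3*t*exp(3*t), -t^2*exp(3*t)/2 + 2*t*exp(3*t), -t^2*exp(3*t) + 2*t*exp(3*t) + exp(3*t)]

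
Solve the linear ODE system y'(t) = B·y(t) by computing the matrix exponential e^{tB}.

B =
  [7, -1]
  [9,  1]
e^{tB} =
  [3*t*exp(4*t) + exp(4*t), -t*exp(4*t)]
  [9*t*exp(4*t), -3*t*exp(4*t) + exp(4*t)]

Strategy: write B = P · J · P⁻¹ where J is a Jordan canonical form, so e^{tB} = P · e^{tJ} · P⁻¹, and e^{tJ} can be computed block-by-block.

B has Jordan form
J =
  [4, 1]
  [0, 4]
(up to reordering of blocks).

Per-block formulas:
  For a 2×2 Jordan block J_2(4): exp(t · J_2(4)) = e^(4t)·(I + t·N), where N is the 2×2 nilpotent shift.

After assembling e^{tJ} and conjugating by P, we get:

e^{tB} =
  [3*t*exp(4*t) + exp(4*t), -t*exp(4*t)]
  [9*t*exp(4*t), -3*t*exp(4*t) + exp(4*t)]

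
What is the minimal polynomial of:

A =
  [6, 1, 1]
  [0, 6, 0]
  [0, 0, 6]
x^2 - 12*x + 36

The characteristic polynomial is χ_A(x) = (x - 6)^3, so the eigenvalues are known. The minimal polynomial is
  m_A(x) = Π_λ (x − λ)^{k_λ}
where k_λ is the size of the *largest* Jordan block for λ (equivalently, the smallest k with (A − λI)^k v = 0 for every generalised eigenvector v of λ).

  λ = 6: largest Jordan block has size 2, contributing (x − 6)^2

So m_A(x) = (x - 6)^2 = x^2 - 12*x + 36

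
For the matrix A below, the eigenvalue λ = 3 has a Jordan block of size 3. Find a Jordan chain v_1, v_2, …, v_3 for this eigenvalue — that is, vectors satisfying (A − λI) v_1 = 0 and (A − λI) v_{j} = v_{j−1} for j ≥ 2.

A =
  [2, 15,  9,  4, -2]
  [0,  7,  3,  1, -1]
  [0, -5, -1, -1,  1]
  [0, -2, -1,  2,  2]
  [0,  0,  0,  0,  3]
A Jordan chain for λ = 3 of length 3:
v_1 = (-2, -1, 1, 1, 0)ᵀ
v_2 = (0, 1, -1, -2, 0)ᵀ
v_3 = (2, 0, 0, 0, -1)ᵀ

Let N = A − (3)·I. We want v_3 with N^3 v_3 = 0 but N^2 v_3 ≠ 0; then v_{j-1} := N · v_j for j = 3, …, 2.

Pick v_3 = (2, 0, 0, 0, -1)ᵀ.
Then v_2 = N · v_3 = (0, 1, -1, -2, 0)ᵀ.
Then v_1 = N · v_2 = (-2, -1, 1, 1, 0)ᵀ.

Sanity check: (A − (3)·I) v_1 = (0, 0, 0, 0, 0)ᵀ = 0. ✓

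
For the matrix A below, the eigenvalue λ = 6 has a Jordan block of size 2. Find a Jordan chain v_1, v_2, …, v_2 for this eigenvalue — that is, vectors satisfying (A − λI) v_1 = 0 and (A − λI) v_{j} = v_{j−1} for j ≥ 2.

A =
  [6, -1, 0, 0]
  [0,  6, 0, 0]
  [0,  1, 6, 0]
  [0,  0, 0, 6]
A Jordan chain for λ = 6 of length 2:
v_1 = (-1, 0, 1, 0)ᵀ
v_2 = (0, 1, 0, 0)ᵀ

Let N = A − (6)·I. We want v_2 with N^2 v_2 = 0 but N^1 v_2 ≠ 0; then v_{j-1} := N · v_j for j = 2, …, 2.

Pick v_2 = (0, 1, 0, 0)ᵀ.
Then v_1 = N · v_2 = (-1, 0, 1, 0)ᵀ.

Sanity check: (A − (6)·I) v_1 = (0, 0, 0, 0)ᵀ = 0. ✓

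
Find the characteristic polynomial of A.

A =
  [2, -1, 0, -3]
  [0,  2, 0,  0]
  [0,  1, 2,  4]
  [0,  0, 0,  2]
x^4 - 8*x^3 + 24*x^2 - 32*x + 16

Expanding det(x·I − A) (e.g. by cofactor expansion or by noting that A is similar to its Jordan form J, which has the same characteristic polynomial as A) gives
  χ_A(x) = x^4 - 8*x^3 + 24*x^2 - 32*x + 16
which factors as (x - 2)^4. The eigenvalues (with algebraic multiplicities) are λ = 2 with multiplicity 4.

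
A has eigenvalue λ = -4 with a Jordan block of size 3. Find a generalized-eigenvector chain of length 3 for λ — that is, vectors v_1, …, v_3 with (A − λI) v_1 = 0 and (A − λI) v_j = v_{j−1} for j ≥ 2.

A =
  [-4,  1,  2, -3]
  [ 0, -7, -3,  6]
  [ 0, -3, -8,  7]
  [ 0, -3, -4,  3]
A Jordan chain for λ = -4 of length 3:
v_1 = (1, -3, -3, -3)ᵀ
v_2 = (2, -3, -4, -4)ᵀ
v_3 = (0, 0, 1, 0)ᵀ

Let N = A − (-4)·I. We want v_3 with N^3 v_3 = 0 but N^2 v_3 ≠ 0; then v_{j-1} := N · v_j for j = 3, …, 2.

Pick v_3 = (0, 0, 1, 0)ᵀ.
Then v_2 = N · v_3 = (2, -3, -4, -4)ᵀ.
Then v_1 = N · v_2 = (1, -3, -3, -3)ᵀ.

Sanity check: (A − (-4)·I) v_1 = (0, 0, 0, 0)ᵀ = 0. ✓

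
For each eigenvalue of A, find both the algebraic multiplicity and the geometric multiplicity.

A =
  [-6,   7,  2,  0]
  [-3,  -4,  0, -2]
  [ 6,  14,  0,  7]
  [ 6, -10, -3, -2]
λ = -3: alg = 4, geom = 2

Step 1 — factor the characteristic polynomial to read off the algebraic multiplicities:
  χ_A(x) = (x + 3)^4

Step 2 — compute geometric multiplicities via the rank-nullity identity g(λ) = n − rank(A − λI):
  rank(A − (-3)·I) = 2, so dim ker(A − (-3)·I) = n − 2 = 2

Summary:
  λ = -3: algebraic multiplicity = 4, geometric multiplicity = 2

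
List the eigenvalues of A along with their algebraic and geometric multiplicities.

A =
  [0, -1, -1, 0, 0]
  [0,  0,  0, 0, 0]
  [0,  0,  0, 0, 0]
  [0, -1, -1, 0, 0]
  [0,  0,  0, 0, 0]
λ = 0: alg = 5, geom = 4

Step 1 — factor the characteristic polynomial to read off the algebraic multiplicities:
  χ_A(x) = x^5

Step 2 — compute geometric multiplicities via the rank-nullity identity g(λ) = n − rank(A − λI):
  rank(A − (0)·I) = 1, so dim ker(A − (0)·I) = n − 1 = 4

Summary:
  λ = 0: algebraic multiplicity = 5, geometric multiplicity = 4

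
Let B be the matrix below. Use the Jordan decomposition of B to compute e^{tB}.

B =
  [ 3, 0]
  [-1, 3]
e^{tB} =
  [exp(3*t), 0]
  [-t*exp(3*t), exp(3*t)]

Strategy: write B = P · J · P⁻¹ where J is a Jordan canonical form, so e^{tB} = P · e^{tJ} · P⁻¹, and e^{tJ} can be computed block-by-block.

B has Jordan form
J =
  [3, 1]
  [0, 3]
(up to reordering of blocks).

Per-block formulas:
  For a 2×2 Jordan block J_2(3): exp(t · J_2(3)) = e^(3t)·(I + t·N), where N is the 2×2 nilpotent shift.

After assembling e^{tJ} and conjugating by P, we get:

e^{tB} =
  [exp(3*t), 0]
  [-t*exp(3*t), exp(3*t)]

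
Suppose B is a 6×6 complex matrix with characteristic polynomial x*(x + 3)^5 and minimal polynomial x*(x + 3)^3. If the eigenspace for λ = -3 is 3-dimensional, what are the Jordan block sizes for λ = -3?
Block sizes for λ = -3: [3, 1, 1]

Step 1 — from the characteristic polynomial, algebraic multiplicity of λ = -3 is 5. From dim ker(B − (-3)·I) = 3, there are exactly 3 Jordan blocks for λ = -3.
Step 2 — from the minimal polynomial, the factor (x + 3)^3 tells us the largest block for λ = -3 has size 3.
Step 3 — with total size 5, 3 blocks, and largest block 3, the block sizes (in nonincreasing order) are [3, 1, 1].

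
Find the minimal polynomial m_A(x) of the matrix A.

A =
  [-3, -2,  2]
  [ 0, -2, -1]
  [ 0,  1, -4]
x^2 + 6*x + 9

The characteristic polynomial is χ_A(x) = (x + 3)^3, so the eigenvalues are known. The minimal polynomial is
  m_A(x) = Π_λ (x − λ)^{k_λ}
where k_λ is the size of the *largest* Jordan block for λ (equivalently, the smallest k with (A − λI)^k v = 0 for every generalised eigenvector v of λ).

  λ = -3: largest Jordan block has size 2, contributing (x + 3)^2

So m_A(x) = (x + 3)^2 = x^2 + 6*x + 9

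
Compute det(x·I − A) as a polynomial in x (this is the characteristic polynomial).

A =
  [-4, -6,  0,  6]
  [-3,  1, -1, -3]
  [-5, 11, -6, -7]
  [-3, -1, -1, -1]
x^4 + 10*x^3 + 24*x^2 - 32*x - 128

Expanding det(x·I − A) (e.g. by cofactor expansion or by noting that A is similar to its Jordan form J, which has the same characteristic polynomial as A) gives
  χ_A(x) = x^4 + 10*x^3 + 24*x^2 - 32*x - 128
which factors as (x - 2)*(x + 4)^3. The eigenvalues (with algebraic multiplicities) are λ = -4 with multiplicity 3, λ = 2 with multiplicity 1.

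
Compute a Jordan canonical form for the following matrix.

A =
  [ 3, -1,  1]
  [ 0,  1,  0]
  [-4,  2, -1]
J_2(1) ⊕ J_1(1)

The characteristic polynomial is
  det(x·I − A) = x^3 - 3*x^2 + 3*x - 1 = (x - 1)^3

Eigenvalues and multiplicities (the geometric multiplicity of λ is n − rank(A − λI), which equals the number of Jordan blocks for λ):
  λ = 1: algebraic multiplicity = 3, geometric multiplicity = 2

Determining the block sizes for each eigenvalue:
  λ = 1: 2 blocks summing to 3 forces exactly one block of size 2 and the rest size 1 → block sizes [2, 1]

Assembling the blocks gives a Jordan form
J =
  [1, 1, 0]
  [0, 1, 0]
  [0, 0, 1]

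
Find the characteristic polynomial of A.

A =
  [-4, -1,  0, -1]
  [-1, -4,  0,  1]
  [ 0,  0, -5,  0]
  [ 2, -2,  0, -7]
x^4 + 20*x^3 + 150*x^2 + 500*x + 625

Expanding det(x·I − A) (e.g. by cofactor expansion or by noting that A is similar to its Jordan form J, which has the same characteristic polynomial as A) gives
  χ_A(x) = x^4 + 20*x^3 + 150*x^2 + 500*x + 625
which factors as (x + 5)^4. The eigenvalues (with algebraic multiplicities) are λ = -5 with multiplicity 4.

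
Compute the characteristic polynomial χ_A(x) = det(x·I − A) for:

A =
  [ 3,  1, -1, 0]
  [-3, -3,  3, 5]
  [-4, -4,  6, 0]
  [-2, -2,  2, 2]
x^4 - 8*x^3 + 24*x^2 - 32*x + 16

Expanding det(x·I − A) (e.g. by cofactor expansion or by noting that A is similar to its Jordan form J, which has the same characteristic polynomial as A) gives
  χ_A(x) = x^4 - 8*x^3 + 24*x^2 - 32*x + 16
which factors as (x - 2)^4. The eigenvalues (with algebraic multiplicities) are λ = 2 with multiplicity 4.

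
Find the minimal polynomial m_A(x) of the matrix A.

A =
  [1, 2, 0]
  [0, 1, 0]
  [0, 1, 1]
x^2 - 2*x + 1

The characteristic polynomial is χ_A(x) = (x - 1)^3, so the eigenvalues are known. The minimal polynomial is
  m_A(x) = Π_λ (x − λ)^{k_λ}
where k_λ is the size of the *largest* Jordan block for λ (equivalently, the smallest k with (A − λI)^k v = 0 for every generalised eigenvector v of λ).

  λ = 1: largest Jordan block has size 2, contributing (x − 1)^2

So m_A(x) = (x - 1)^2 = x^2 - 2*x + 1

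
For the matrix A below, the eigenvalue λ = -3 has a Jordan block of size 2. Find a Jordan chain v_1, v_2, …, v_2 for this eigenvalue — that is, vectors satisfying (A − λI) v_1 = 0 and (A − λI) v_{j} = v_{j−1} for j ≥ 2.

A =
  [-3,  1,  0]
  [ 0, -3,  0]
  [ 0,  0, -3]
A Jordan chain for λ = -3 of length 2:
v_1 = (1, 0, 0)ᵀ
v_2 = (0, 1, 0)ᵀ

Let N = A − (-3)·I. We want v_2 with N^2 v_2 = 0 but N^1 v_2 ≠ 0; then v_{j-1} := N · v_j for j = 2, …, 2.

Pick v_2 = (0, 1, 0)ᵀ.
Then v_1 = N · v_2 = (1, 0, 0)ᵀ.

Sanity check: (A − (-3)·I) v_1 = (0, 0, 0)ᵀ = 0. ✓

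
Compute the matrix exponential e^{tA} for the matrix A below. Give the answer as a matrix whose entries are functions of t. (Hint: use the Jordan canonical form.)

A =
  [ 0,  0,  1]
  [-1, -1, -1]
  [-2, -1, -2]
e^{tA} =
  [-t^2*exp(-t)/2 + t*exp(-t) + exp(-t), -t^2*exp(-t)/2, t*exp(-t)]
  [t^2*exp(-t)/2 - t*exp(-t), t^2*exp(-t)/2 + exp(-t), -t*exp(-t)]
  [t^2*exp(-t)/2 - 2*t*exp(-t), t^2*exp(-t)/2 - t*exp(-t), -t*exp(-t) + exp(-t)]

Strategy: write A = P · J · P⁻¹ where J is a Jordan canonical form, so e^{tA} = P · e^{tJ} · P⁻¹, and e^{tJ} can be computed block-by-block.

A has Jordan form
J =
  [-1,  1,  0]
  [ 0, -1,  1]
  [ 0,  0, -1]
(up to reordering of blocks).

Per-block formulas:
  For a 3×3 Jordan block J_3(-1): exp(t · J_3(-1)) = e^(-1t)·(I + t·N + (t^2/2)·N^2), where N is the 3×3 nilpotent shift.

After assembling e^{tJ} and conjugating by P, we get:

e^{tA} =
  [-t^2*exp(-t)/2 + t*exp(-t) + exp(-t), -t^2*exp(-t)/2, t*exp(-t)]
  [t^2*exp(-t)/2 - t*exp(-t), t^2*exp(-t)/2 + exp(-t), -t*exp(-t)]
  [t^2*exp(-t)/2 - 2*t*exp(-t), t^2*exp(-t)/2 - t*exp(-t), -t*exp(-t) + exp(-t)]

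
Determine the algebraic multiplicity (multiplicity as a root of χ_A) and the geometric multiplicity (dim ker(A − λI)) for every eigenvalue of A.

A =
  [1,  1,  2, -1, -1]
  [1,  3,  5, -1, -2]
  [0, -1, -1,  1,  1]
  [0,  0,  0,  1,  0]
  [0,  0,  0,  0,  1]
λ = 1: alg = 5, geom = 3

Step 1 — factor the characteristic polynomial to read off the algebraic multiplicities:
  χ_A(x) = (x - 1)^5

Step 2 — compute geometric multiplicities via the rank-nullity identity g(λ) = n − rank(A − λI):
  rank(A − (1)·I) = 2, so dim ker(A − (1)·I) = n − 2 = 3

Summary:
  λ = 1: algebraic multiplicity = 5, geometric multiplicity = 3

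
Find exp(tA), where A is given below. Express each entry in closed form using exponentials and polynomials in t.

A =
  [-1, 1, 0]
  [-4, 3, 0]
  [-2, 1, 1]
e^{tA} =
  [-2*t*exp(t) + exp(t), t*exp(t), 0]
  [-4*t*exp(t), 2*t*exp(t) + exp(t), 0]
  [-2*t*exp(t), t*exp(t), exp(t)]

Strategy: write A = P · J · P⁻¹ where J is a Jordan canonical form, so e^{tA} = P · e^{tJ} · P⁻¹, and e^{tJ} can be computed block-by-block.

A has Jordan form
J =
  [1, 1, 0]
  [0, 1, 0]
  [0, 0, 1]
(up to reordering of blocks).

Per-block formulas:
  For a 1×1 block at λ = 1: exp(t · [1]) = [e^(1t)].
  For a 2×2 Jordan block J_2(1): exp(t · J_2(1)) = e^(1t)·(I + t·N), where N is the 2×2 nilpotent shift.

After assembling e^{tJ} and conjugating by P, we get:

e^{tA} =
  [-2*t*exp(t) + exp(t), t*exp(t), 0]
  [-4*t*exp(t), 2*t*exp(t) + exp(t), 0]
  [-2*t*exp(t), t*exp(t), exp(t)]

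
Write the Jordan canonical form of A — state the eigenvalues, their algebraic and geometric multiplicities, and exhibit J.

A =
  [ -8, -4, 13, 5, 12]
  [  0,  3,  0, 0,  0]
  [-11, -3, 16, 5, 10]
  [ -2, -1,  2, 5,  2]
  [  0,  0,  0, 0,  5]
J_2(3) ⊕ J_2(5) ⊕ J_1(5)

The characteristic polynomial is
  det(x·I − A) = x^5 - 21*x^4 + 174*x^3 - 710*x^2 + 1425*x - 1125 = (x - 5)^3*(x - 3)^2

Eigenvalues and multiplicities (the geometric multiplicity of λ is n − rank(A − λI), which equals the number of Jordan blocks for λ):
  λ = 3: algebraic multiplicity = 2, geometric multiplicity = 1
  λ = 5: algebraic multiplicity = 3, geometric multiplicity = 2

Determining the block sizes for each eigenvalue:
  λ = 3: one block (gm = 1), so the single block has size am = 2 → block sizes [2]
  λ = 5: 2 blocks summing to 3 forces exactly one block of size 2 and the rest size 1 → block sizes [2, 1]

Assembling the blocks gives a Jordan form
J =
  [3, 1, 0, 0, 0]
  [0, 3, 0, 0, 0]
  [0, 0, 5, 1, 0]
  [0, 0, 0, 5, 0]
  [0, 0, 0, 0, 5]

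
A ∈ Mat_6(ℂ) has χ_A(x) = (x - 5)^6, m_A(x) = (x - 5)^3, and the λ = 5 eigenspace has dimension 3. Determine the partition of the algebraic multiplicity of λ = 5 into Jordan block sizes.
Block sizes for λ = 5: [3, 2, 1]

Step 1 — from the characteristic polynomial, algebraic multiplicity of λ = 5 is 6. From dim ker(A − (5)·I) = 3, there are exactly 3 Jordan blocks for λ = 5.
Step 2 — from the minimal polynomial, the factor (x − 5)^3 tells us the largest block for λ = 5 has size 3.
Step 3 — with total size 6, 3 blocks, and largest block 3, the block sizes (in nonincreasing order) are [3, 2, 1].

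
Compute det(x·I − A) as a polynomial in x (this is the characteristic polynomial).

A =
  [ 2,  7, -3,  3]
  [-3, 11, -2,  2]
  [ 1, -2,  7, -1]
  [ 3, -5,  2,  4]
x^4 - 24*x^3 + 216*x^2 - 864*x + 1296

Expanding det(x·I − A) (e.g. by cofactor expansion or by noting that A is similar to its Jordan form J, which has the same characteristic polynomial as A) gives
  χ_A(x) = x^4 - 24*x^3 + 216*x^2 - 864*x + 1296
which factors as (x - 6)^4. The eigenvalues (with algebraic multiplicities) are λ = 6 with multiplicity 4.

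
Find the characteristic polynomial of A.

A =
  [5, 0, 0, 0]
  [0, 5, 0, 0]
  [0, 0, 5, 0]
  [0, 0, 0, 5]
x^4 - 20*x^3 + 150*x^2 - 500*x + 625

Expanding det(x·I − A) (e.g. by cofactor expansion or by noting that A is similar to its Jordan form J, which has the same characteristic polynomial as A) gives
  χ_A(x) = x^4 - 20*x^3 + 150*x^2 - 500*x + 625
which factors as (x - 5)^4. The eigenvalues (with algebraic multiplicities) are λ = 5 with multiplicity 4.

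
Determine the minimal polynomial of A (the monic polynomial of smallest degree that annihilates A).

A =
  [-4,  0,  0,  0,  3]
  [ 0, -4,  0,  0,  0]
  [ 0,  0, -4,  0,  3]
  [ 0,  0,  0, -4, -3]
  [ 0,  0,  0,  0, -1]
x^2 + 5*x + 4

The characteristic polynomial is χ_A(x) = (x + 1)*(x + 4)^4, so the eigenvalues are known. The minimal polynomial is
  m_A(x) = Π_λ (x − λ)^{k_λ}
where k_λ is the size of the *largest* Jordan block for λ (equivalently, the smallest k with (A − λI)^k v = 0 for every generalised eigenvector v of λ).

  λ = -4: largest Jordan block has size 1, contributing (x + 4)
  λ = -1: largest Jordan block has size 1, contributing (x + 1)

So m_A(x) = (x + 1)*(x + 4) = x^2 + 5*x + 4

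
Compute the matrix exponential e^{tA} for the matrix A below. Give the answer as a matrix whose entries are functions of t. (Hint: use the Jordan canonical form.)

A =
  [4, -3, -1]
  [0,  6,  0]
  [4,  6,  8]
e^{tA} =
  [-2*t*exp(6*t) + exp(6*t), -3*t*exp(6*t), -t*exp(6*t)]
  [0, exp(6*t), 0]
  [4*t*exp(6*t), 6*t*exp(6*t), 2*t*exp(6*t) + exp(6*t)]

Strategy: write A = P · J · P⁻¹ where J is a Jordan canonical form, so e^{tA} = P · e^{tJ} · P⁻¹, and e^{tJ} can be computed block-by-block.

A has Jordan form
J =
  [6, 1, 0]
  [0, 6, 0]
  [0, 0, 6]
(up to reordering of blocks).

Per-block formulas:
  For a 1×1 block at λ = 6: exp(t · [6]) = [e^(6t)].
  For a 2×2 Jordan block J_2(6): exp(t · J_2(6)) = e^(6t)·(I + t·N), where N is the 2×2 nilpotent shift.

After assembling e^{tJ} and conjugating by P, we get:

e^{tA} =
  [-2*t*exp(6*t) + exp(6*t), -3*t*exp(6*t), -t*exp(6*t)]
  [0, exp(6*t), 0]
  [4*t*exp(6*t), 6*t*exp(6*t), 2*t*exp(6*t) + exp(6*t)]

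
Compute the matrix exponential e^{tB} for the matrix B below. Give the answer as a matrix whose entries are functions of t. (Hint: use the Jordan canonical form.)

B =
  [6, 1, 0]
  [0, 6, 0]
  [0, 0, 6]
e^{tB} =
  [exp(6*t), t*exp(6*t), 0]
  [0, exp(6*t), 0]
  [0, 0, exp(6*t)]

Strategy: write B = P · J · P⁻¹ where J is a Jordan canonical form, so e^{tB} = P · e^{tJ} · P⁻¹, and e^{tJ} can be computed block-by-block.

B has Jordan form
J =
  [6, 1, 0]
  [0, 6, 0]
  [0, 0, 6]
(up to reordering of blocks).

Per-block formulas:
  For a 2×2 Jordan block J_2(6): exp(t · J_2(6)) = e^(6t)·(I + t·N), where N is the 2×2 nilpotent shift.
  For a 1×1 block at λ = 6: exp(t · [6]) = [e^(6t)].

After assembling e^{tJ} and conjugating by P, we get:

e^{tB} =
  [exp(6*t), t*exp(6*t), 0]
  [0, exp(6*t), 0]
  [0, 0, exp(6*t)]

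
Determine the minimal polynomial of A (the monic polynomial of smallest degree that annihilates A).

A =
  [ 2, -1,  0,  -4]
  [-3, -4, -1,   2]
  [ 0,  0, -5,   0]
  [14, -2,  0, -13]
x^3 + 15*x^2 + 75*x + 125

The characteristic polynomial is χ_A(x) = (x + 5)^4, so the eigenvalues are known. The minimal polynomial is
  m_A(x) = Π_λ (x − λ)^{k_λ}
where k_λ is the size of the *largest* Jordan block for λ (equivalently, the smallest k with (A − λI)^k v = 0 for every generalised eigenvector v of λ).

  λ = -5: largest Jordan block has size 3, contributing (x + 5)^3

So m_A(x) = (x + 5)^3 = x^3 + 15*x^2 + 75*x + 125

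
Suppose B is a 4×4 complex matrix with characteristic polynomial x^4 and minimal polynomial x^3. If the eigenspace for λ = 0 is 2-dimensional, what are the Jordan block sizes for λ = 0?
Block sizes for λ = 0: [3, 1]

Step 1 — from the characteristic polynomial, algebraic multiplicity of λ = 0 is 4. From dim ker(B − (0)·I) = 2, there are exactly 2 Jordan blocks for λ = 0.
Step 2 — from the minimal polynomial, the factor (x − 0)^3 tells us the largest block for λ = 0 has size 3.
Step 3 — with total size 4, 2 blocks, and largest block 3, the block sizes (in nonincreasing order) are [3, 1].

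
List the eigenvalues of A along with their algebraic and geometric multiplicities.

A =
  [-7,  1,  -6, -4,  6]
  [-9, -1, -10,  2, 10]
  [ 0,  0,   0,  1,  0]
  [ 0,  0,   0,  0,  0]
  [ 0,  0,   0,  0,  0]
λ = -4: alg = 2, geom = 1; λ = 0: alg = 3, geom = 2

Step 1 — factor the characteristic polynomial to read off the algebraic multiplicities:
  χ_A(x) = x^3*(x + 4)^2

Step 2 — compute geometric multiplicities via the rank-nullity identity g(λ) = n − rank(A − λI):
  rank(A − (-4)·I) = 4, so dim ker(A − (-4)·I) = n − 4 = 1
  rank(A − (0)·I) = 3, so dim ker(A − (0)·I) = n − 3 = 2

Summary:
  λ = -4: algebraic multiplicity = 2, geometric multiplicity = 1
  λ = 0: algebraic multiplicity = 3, geometric multiplicity = 2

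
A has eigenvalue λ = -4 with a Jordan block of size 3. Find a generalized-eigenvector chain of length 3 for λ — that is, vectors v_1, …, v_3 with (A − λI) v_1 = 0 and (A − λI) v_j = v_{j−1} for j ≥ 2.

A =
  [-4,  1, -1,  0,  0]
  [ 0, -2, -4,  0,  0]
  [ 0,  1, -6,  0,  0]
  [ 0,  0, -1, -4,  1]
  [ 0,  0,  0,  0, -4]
A Jordan chain for λ = -4 of length 3:
v_1 = (1, 0, 0, -1, 0)ᵀ
v_2 = (1, 2, 1, 0, 0)ᵀ
v_3 = (0, 1, 0, 0, 0)ᵀ

Let N = A − (-4)·I. We want v_3 with N^3 v_3 = 0 but N^2 v_3 ≠ 0; then v_{j-1} := N · v_j for j = 3, …, 2.

Pick v_3 = (0, 1, 0, 0, 0)ᵀ.
Then v_2 = N · v_3 = (1, 2, 1, 0, 0)ᵀ.
Then v_1 = N · v_2 = (1, 0, 0, -1, 0)ᵀ.

Sanity check: (A − (-4)·I) v_1 = (0, 0, 0, 0, 0)ᵀ = 0. ✓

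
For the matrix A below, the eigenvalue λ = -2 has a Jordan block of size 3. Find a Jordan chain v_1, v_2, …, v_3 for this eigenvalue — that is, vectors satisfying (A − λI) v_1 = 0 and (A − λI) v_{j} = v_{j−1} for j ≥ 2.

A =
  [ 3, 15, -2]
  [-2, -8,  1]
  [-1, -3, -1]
A Jordan chain for λ = -2 of length 3:
v_1 = (-3, 1, 0)ᵀ
v_2 = (5, -2, -1)ᵀ
v_3 = (1, 0, 0)ᵀ

Let N = A − (-2)·I. We want v_3 with N^3 v_3 = 0 but N^2 v_3 ≠ 0; then v_{j-1} := N · v_j for j = 3, …, 2.

Pick v_3 = (1, 0, 0)ᵀ.
Then v_2 = N · v_3 = (5, -2, -1)ᵀ.
Then v_1 = N · v_2 = (-3, 1, 0)ᵀ.

Sanity check: (A − (-2)·I) v_1 = (0, 0, 0)ᵀ = 0. ✓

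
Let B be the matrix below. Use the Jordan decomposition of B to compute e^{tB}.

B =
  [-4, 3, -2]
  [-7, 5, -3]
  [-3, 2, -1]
e^{tB} =
  [t^2/2 - 4*t + 1, -t^2/2 + 3*t, t^2/2 - 2*t]
  [t^2 - 7*t, -t^2 + 5*t + 1, t^2 - 3*t]
  [t^2/2 - 3*t, -t^2/2 + 2*t, t^2/2 - t + 1]

Strategy: write B = P · J · P⁻¹ where J is a Jordan canonical form, so e^{tB} = P · e^{tJ} · P⁻¹, and e^{tJ} can be computed block-by-block.

B has Jordan form
J =
  [0, 1, 0]
  [0, 0, 1]
  [0, 0, 0]
(up to reordering of blocks).

Per-block formulas:
  For a 3×3 Jordan block J_3(0): exp(t · J_3(0)) = e^(0t)·(I + t·N + (t^2/2)·N^2), where N is the 3×3 nilpotent shift.

After assembling e^{tJ} and conjugating by P, we get:

e^{tB} =
  [t^2/2 - 4*t + 1, -t^2/2 + 3*t, t^2/2 - 2*t]
  [t^2 - 7*t, -t^2 + 5*t + 1, t^2 - 3*t]
  [t^2/2 - 3*t, -t^2/2 + 2*t, t^2/2 - t + 1]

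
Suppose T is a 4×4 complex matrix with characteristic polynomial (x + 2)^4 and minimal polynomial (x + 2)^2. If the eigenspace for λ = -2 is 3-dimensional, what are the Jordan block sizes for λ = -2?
Block sizes for λ = -2: [2, 1, 1]

Step 1 — from the characteristic polynomial, algebraic multiplicity of λ = -2 is 4. From dim ker(T − (-2)·I) = 3, there are exactly 3 Jordan blocks for λ = -2.
Step 2 — from the minimal polynomial, the factor (x + 2)^2 tells us the largest block for λ = -2 has size 2.
Step 3 — with total size 4, 3 blocks, and largest block 2, the block sizes (in nonincreasing order) are [2, 1, 1].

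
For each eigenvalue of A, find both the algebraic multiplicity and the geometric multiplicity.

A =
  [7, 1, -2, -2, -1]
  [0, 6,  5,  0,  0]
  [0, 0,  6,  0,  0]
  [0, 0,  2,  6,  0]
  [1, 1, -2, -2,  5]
λ = 6: alg = 5, geom = 3

Step 1 — factor the characteristic polynomial to read off the algebraic multiplicities:
  χ_A(x) = (x - 6)^5

Step 2 — compute geometric multiplicities via the rank-nullity identity g(λ) = n − rank(A − λI):
  rank(A − (6)·I) = 2, so dim ker(A − (6)·I) = n − 2 = 3

Summary:
  λ = 6: algebraic multiplicity = 5, geometric multiplicity = 3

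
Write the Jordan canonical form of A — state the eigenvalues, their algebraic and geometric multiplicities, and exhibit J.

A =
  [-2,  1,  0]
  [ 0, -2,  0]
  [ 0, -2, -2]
J_2(-2) ⊕ J_1(-2)

The characteristic polynomial is
  det(x·I − A) = x^3 + 6*x^2 + 12*x + 8 = (x + 2)^3

Eigenvalues and multiplicities (the geometric multiplicity of λ is n − rank(A − λI), which equals the number of Jordan blocks for λ):
  λ = -2: algebraic multiplicity = 3, geometric multiplicity = 2

Determining the block sizes for each eigenvalue:
  λ = -2: 2 blocks summing to 3 forces exactly one block of size 2 and the rest size 1 → block sizes [2, 1]

Assembling the blocks gives a Jordan form
J =
  [-2,  1,  0]
  [ 0, -2,  0]
  [ 0,  0, -2]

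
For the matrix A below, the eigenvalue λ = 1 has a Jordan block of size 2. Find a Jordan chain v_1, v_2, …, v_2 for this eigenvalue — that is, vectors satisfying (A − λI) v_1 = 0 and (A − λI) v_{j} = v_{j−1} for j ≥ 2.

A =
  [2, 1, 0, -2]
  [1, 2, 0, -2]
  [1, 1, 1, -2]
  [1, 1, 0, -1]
A Jordan chain for λ = 1 of length 2:
v_1 = (1, 1, 1, 1)ᵀ
v_2 = (1, 0, 0, 0)ᵀ

Let N = A − (1)·I. We want v_2 with N^2 v_2 = 0 but N^1 v_2 ≠ 0; then v_{j-1} := N · v_j for j = 2, …, 2.

Pick v_2 = (1, 0, 0, 0)ᵀ.
Then v_1 = N · v_2 = (1, 1, 1, 1)ᵀ.

Sanity check: (A − (1)·I) v_1 = (0, 0, 0, 0)ᵀ = 0. ✓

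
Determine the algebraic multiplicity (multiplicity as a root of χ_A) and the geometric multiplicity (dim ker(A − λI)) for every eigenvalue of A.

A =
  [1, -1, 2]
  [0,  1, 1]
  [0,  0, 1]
λ = 1: alg = 3, geom = 1

Step 1 — factor the characteristic polynomial to read off the algebraic multiplicities:
  χ_A(x) = (x - 1)^3

Step 2 — compute geometric multiplicities via the rank-nullity identity g(λ) = n − rank(A − λI):
  rank(A − (1)·I) = 2, so dim ker(A − (1)·I) = n − 2 = 1

Summary:
  λ = 1: algebraic multiplicity = 3, geometric multiplicity = 1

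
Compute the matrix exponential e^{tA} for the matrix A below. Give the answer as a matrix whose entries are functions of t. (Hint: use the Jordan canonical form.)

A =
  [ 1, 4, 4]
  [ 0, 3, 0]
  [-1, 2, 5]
e^{tA} =
  [-2*t*exp(3*t) + exp(3*t), 4*t*exp(3*t), 4*t*exp(3*t)]
  [0, exp(3*t), 0]
  [-t*exp(3*t), 2*t*exp(3*t), 2*t*exp(3*t) + exp(3*t)]

Strategy: write A = P · J · P⁻¹ where J is a Jordan canonical form, so e^{tA} = P · e^{tJ} · P⁻¹, and e^{tJ} can be computed block-by-block.

A has Jordan form
J =
  [3, 1, 0]
  [0, 3, 0]
  [0, 0, 3]
(up to reordering of blocks).

Per-block formulas:
  For a 1×1 block at λ = 3: exp(t · [3]) = [e^(3t)].
  For a 2×2 Jordan block J_2(3): exp(t · J_2(3)) = e^(3t)·(I + t·N), where N is the 2×2 nilpotent shift.

After assembling e^{tJ} and conjugating by P, we get:

e^{tA} =
  [-2*t*exp(3*t) + exp(3*t), 4*t*exp(3*t), 4*t*exp(3*t)]
  [0, exp(3*t), 0]
  [-t*exp(3*t), 2*t*exp(3*t), 2*t*exp(3*t) + exp(3*t)]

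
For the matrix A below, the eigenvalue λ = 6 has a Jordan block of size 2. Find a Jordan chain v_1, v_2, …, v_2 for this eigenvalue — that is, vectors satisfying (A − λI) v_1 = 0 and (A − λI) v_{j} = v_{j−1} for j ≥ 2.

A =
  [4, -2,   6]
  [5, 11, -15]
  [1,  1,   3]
A Jordan chain for λ = 6 of length 2:
v_1 = (-2, 5, 1)ᵀ
v_2 = (1, 0, 0)ᵀ

Let N = A − (6)·I. We want v_2 with N^2 v_2 = 0 but N^1 v_2 ≠ 0; then v_{j-1} := N · v_j for j = 2, …, 2.

Pick v_2 = (1, 0, 0)ᵀ.
Then v_1 = N · v_2 = (-2, 5, 1)ᵀ.

Sanity check: (A − (6)·I) v_1 = (0, 0, 0)ᵀ = 0. ✓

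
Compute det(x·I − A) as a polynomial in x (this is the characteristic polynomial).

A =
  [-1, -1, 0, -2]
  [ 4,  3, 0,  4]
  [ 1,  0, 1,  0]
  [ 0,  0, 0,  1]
x^4 - 4*x^3 + 6*x^2 - 4*x + 1

Expanding det(x·I − A) (e.g. by cofactor expansion or by noting that A is similar to its Jordan form J, which has the same characteristic polynomial as A) gives
  χ_A(x) = x^4 - 4*x^3 + 6*x^2 - 4*x + 1
which factors as (x - 1)^4. The eigenvalues (with algebraic multiplicities) are λ = 1 with multiplicity 4.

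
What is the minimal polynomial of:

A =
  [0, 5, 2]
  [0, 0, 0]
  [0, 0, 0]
x^2

The characteristic polynomial is χ_A(x) = x^3, so the eigenvalues are known. The minimal polynomial is
  m_A(x) = Π_λ (x − λ)^{k_λ}
where k_λ is the size of the *largest* Jordan block for λ (equivalently, the smallest k with (A − λI)^k v = 0 for every generalised eigenvector v of λ).

  λ = 0: largest Jordan block has size 2, contributing (x − 0)^2

So m_A(x) = x^2 = x^2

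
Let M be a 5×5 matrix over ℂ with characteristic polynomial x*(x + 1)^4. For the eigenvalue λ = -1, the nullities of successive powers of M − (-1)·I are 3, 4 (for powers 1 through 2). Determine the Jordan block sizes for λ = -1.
Block sizes for λ = -1: [2, 1, 1]

From the dimensions of kernels of powers, the number of Jordan blocks of size at least j is d_j − d_{j−1} where d_j = dim ker(N^j) (with d_0 = 0). Computing the differences gives [3, 1].
The number of blocks of size exactly k is (#blocks of size ≥ k) − (#blocks of size ≥ k + 1), so the partition is: 2 block(s) of size 1, 1 block(s) of size 2.
In nonincreasing order the block sizes are [2, 1, 1].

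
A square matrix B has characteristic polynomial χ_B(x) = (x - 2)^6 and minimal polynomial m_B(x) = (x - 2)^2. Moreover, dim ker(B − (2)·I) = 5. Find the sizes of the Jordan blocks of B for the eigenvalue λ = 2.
Block sizes for λ = 2: [2, 1, 1, 1, 1]

Step 1 — from the characteristic polynomial, algebraic multiplicity of λ = 2 is 6. From dim ker(B − (2)·I) = 5, there are exactly 5 Jordan blocks for λ = 2.
Step 2 — from the minimal polynomial, the factor (x − 2)^2 tells us the largest block for λ = 2 has size 2.
Step 3 — with total size 6, 5 blocks, and largest block 2, the block sizes (in nonincreasing order) are [2, 1, 1, 1, 1].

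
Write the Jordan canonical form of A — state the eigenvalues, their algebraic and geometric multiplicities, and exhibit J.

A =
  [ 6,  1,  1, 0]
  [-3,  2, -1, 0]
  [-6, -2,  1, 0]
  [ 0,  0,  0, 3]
J_2(3) ⊕ J_1(3) ⊕ J_1(3)

The characteristic polynomial is
  det(x·I − A) = x^4 - 12*x^3 + 54*x^2 - 108*x + 81 = (x - 3)^4

Eigenvalues and multiplicities (the geometric multiplicity of λ is n − rank(A − λI), which equals the number of Jordan blocks for λ):
  λ = 3: algebraic multiplicity = 4, geometric multiplicity = 3

Determining the block sizes for each eigenvalue:
  λ = 3: 3 blocks summing to 4 forces exactly one block of size 2 and the rest size 1 → block sizes [2, 1, 1]

Assembling the blocks gives a Jordan form
J =
  [3, 1, 0, 0]
  [0, 3, 0, 0]
  [0, 0, 3, 0]
  [0, 0, 0, 3]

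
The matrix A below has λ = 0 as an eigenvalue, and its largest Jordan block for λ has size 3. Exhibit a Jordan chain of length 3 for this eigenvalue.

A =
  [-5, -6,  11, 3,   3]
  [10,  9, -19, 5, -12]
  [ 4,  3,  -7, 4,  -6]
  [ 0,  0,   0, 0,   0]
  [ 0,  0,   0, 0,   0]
A Jordan chain for λ = 0 of length 3:
v_1 = (-1, -1, -1, 0, 0)ᵀ
v_2 = (3, 5, 4, 0, 0)ᵀ
v_3 = (0, 0, 0, 1, 0)ᵀ

Let N = A − (0)·I. We want v_3 with N^3 v_3 = 0 but N^2 v_3 ≠ 0; then v_{j-1} := N · v_j for j = 3, …, 2.

Pick v_3 = (0, 0, 0, 1, 0)ᵀ.
Then v_2 = N · v_3 = (3, 5, 4, 0, 0)ᵀ.
Then v_1 = N · v_2 = (-1, -1, -1, 0, 0)ᵀ.

Sanity check: (A − (0)·I) v_1 = (0, 0, 0, 0, 0)ᵀ = 0. ✓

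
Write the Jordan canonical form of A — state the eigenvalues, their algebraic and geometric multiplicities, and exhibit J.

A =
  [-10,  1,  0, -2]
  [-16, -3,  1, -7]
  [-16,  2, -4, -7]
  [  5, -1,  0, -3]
J_3(-5) ⊕ J_1(-5)

The characteristic polynomial is
  det(x·I − A) = x^4 + 20*x^3 + 150*x^2 + 500*x + 625 = (x + 5)^4

Eigenvalues and multiplicities (the geometric multiplicity of λ is n − rank(A − λI), which equals the number of Jordan blocks for λ):
  λ = -5: algebraic multiplicity = 4, geometric multiplicity = 2

Determining the block sizes for each eigenvalue:
  λ = -5: with am = 4 and gm = 2, the partition is not yet determined (e.g. several partitions of 4 into 2 parts exist). Let N = A − (-5)·I. Computing rank(N^1) = 2, rank(N^2) = 1, rank(N^3) = 0; the number of blocks of size ≥ j is rank(N^{j−1}) − rank(N^j), giving [2, 1, 1]. So we have 1 block(s) of size 3, 1 block(s) of size 1 → block sizes [3, 1]

Assembling the blocks gives a Jordan form
J =
  [-5,  1,  0,  0]
  [ 0, -5,  1,  0]
  [ 0,  0, -5,  0]
  [ 0,  0,  0, -5]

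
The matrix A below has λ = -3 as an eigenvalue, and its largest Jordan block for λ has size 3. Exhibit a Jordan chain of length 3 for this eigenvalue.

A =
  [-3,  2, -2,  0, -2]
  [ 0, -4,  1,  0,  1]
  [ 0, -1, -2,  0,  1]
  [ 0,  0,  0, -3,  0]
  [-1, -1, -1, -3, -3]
A Jordan chain for λ = -3 of length 3:
v_1 = (2, -1, -1, 0, 0)ᵀ
v_2 = (0, 0, 0, 0, -1)ᵀ
v_3 = (1, 0, 0, 0, 0)ᵀ

Let N = A − (-3)·I. We want v_3 with N^3 v_3 = 0 but N^2 v_3 ≠ 0; then v_{j-1} := N · v_j for j = 3, …, 2.

Pick v_3 = (1, 0, 0, 0, 0)ᵀ.
Then v_2 = N · v_3 = (0, 0, 0, 0, -1)ᵀ.
Then v_1 = N · v_2 = (2, -1, -1, 0, 0)ᵀ.

Sanity check: (A − (-3)·I) v_1 = (0, 0, 0, 0, 0)ᵀ = 0. ✓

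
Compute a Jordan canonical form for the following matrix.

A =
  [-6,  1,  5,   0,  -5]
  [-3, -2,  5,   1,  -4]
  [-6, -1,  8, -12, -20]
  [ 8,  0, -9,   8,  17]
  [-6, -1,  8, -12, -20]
J_3(-4) ⊕ J_2(0)

The characteristic polynomial is
  det(x·I − A) = x^5 + 12*x^4 + 48*x^3 + 64*x^2 = x^2*(x + 4)^3

Eigenvalues and multiplicities (the geometric multiplicity of λ is n − rank(A − λI), which equals the number of Jordan blocks for λ):
  λ = -4: algebraic multiplicity = 3, geometric multiplicity = 1
  λ = 0: algebraic multiplicity = 2, geometric multiplicity = 1

Determining the block sizes for each eigenvalue:
  λ = -4: one block (gm = 1), so the single block has size am = 3 → block sizes [3]
  λ = 0: one block (gm = 1), so the single block has size am = 2 → block sizes [2]

Assembling the blocks gives a Jordan form
J =
  [-4,  1,  0, 0, 0]
  [ 0, -4,  1, 0, 0]
  [ 0,  0, -4, 0, 0]
  [ 0,  0,  0, 0, 1]
  [ 0,  0,  0, 0, 0]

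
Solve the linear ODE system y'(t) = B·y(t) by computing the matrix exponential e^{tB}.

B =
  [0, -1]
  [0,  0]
e^{tB} =
  [1, -t]
  [0, 1]

Strategy: write B = P · J · P⁻¹ where J is a Jordan canonical form, so e^{tB} = P · e^{tJ} · P⁻¹, and e^{tJ} can be computed block-by-block.

B has Jordan form
J =
  [0, 1]
  [0, 0]
(up to reordering of blocks).

Per-block formulas:
  For a 2×2 Jordan block J_2(0): exp(t · J_2(0)) = e^(0t)·(I + t·N), where N is the 2×2 nilpotent shift.

After assembling e^{tJ} and conjugating by P, we get:

e^{tB} =
  [1, -t]
  [0, 1]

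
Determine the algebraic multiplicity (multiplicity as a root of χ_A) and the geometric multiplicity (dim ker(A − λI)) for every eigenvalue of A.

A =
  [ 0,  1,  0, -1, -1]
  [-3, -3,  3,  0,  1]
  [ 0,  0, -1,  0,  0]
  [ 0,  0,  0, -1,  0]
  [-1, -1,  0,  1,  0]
λ = -1: alg = 5, geom = 3

Step 1 — factor the characteristic polynomial to read off the algebraic multiplicities:
  χ_A(x) = (x + 1)^5

Step 2 — compute geometric multiplicities via the rank-nullity identity g(λ) = n − rank(A − λI):
  rank(A − (-1)·I) = 2, so dim ker(A − (-1)·I) = n − 2 = 3

Summary:
  λ = -1: algebraic multiplicity = 5, geometric multiplicity = 3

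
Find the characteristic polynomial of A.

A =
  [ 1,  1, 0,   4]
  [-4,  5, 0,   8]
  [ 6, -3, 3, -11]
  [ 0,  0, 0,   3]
x^4 - 12*x^3 + 54*x^2 - 108*x + 81

Expanding det(x·I − A) (e.g. by cofactor expansion or by noting that A is similar to its Jordan form J, which has the same characteristic polynomial as A) gives
  χ_A(x) = x^4 - 12*x^3 + 54*x^2 - 108*x + 81
which factors as (x - 3)^4. The eigenvalues (with algebraic multiplicities) are λ = 3 with multiplicity 4.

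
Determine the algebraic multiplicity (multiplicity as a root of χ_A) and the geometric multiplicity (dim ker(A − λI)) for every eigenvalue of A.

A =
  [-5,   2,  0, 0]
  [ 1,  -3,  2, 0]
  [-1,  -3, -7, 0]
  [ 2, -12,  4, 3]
λ = -5: alg = 3, geom = 1; λ = 3: alg = 1, geom = 1

Step 1 — factor the characteristic polynomial to read off the algebraic multiplicities:
  χ_A(x) = (x - 3)*(x + 5)^3

Step 2 — compute geometric multiplicities via the rank-nullity identity g(λ) = n − rank(A − λI):
  rank(A − (-5)·I) = 3, so dim ker(A − (-5)·I) = n − 3 = 1
  rank(A − (3)·I) = 3, so dim ker(A − (3)·I) = n − 3 = 1

Summary:
  λ = -5: algebraic multiplicity = 3, geometric multiplicity = 1
  λ = 3: algebraic multiplicity = 1, geometric multiplicity = 1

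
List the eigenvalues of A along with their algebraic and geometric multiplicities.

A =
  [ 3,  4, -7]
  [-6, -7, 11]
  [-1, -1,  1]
λ = -1: alg = 3, geom = 1

Step 1 — factor the characteristic polynomial to read off the algebraic multiplicities:
  χ_A(x) = (x + 1)^3

Step 2 — compute geometric multiplicities via the rank-nullity identity g(λ) = n − rank(A − λI):
  rank(A − (-1)·I) = 2, so dim ker(A − (-1)·I) = n − 2 = 1

Summary:
  λ = -1: algebraic multiplicity = 3, geometric multiplicity = 1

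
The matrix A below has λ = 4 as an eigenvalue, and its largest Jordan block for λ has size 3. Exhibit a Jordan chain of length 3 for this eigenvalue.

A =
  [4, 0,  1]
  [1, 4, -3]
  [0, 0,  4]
A Jordan chain for λ = 4 of length 3:
v_1 = (0, 1, 0)ᵀ
v_2 = (1, -3, 0)ᵀ
v_3 = (0, 0, 1)ᵀ

Let N = A − (4)·I. We want v_3 with N^3 v_3 = 0 but N^2 v_3 ≠ 0; then v_{j-1} := N · v_j for j = 3, …, 2.

Pick v_3 = (0, 0, 1)ᵀ.
Then v_2 = N · v_3 = (1, -3, 0)ᵀ.
Then v_1 = N · v_2 = (0, 1, 0)ᵀ.

Sanity check: (A − (4)·I) v_1 = (0, 0, 0)ᵀ = 0. ✓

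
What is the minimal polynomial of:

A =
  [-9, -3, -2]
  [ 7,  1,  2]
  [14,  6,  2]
x^2 + 4*x + 4

The characteristic polynomial is χ_A(x) = (x + 2)^3, so the eigenvalues are known. The minimal polynomial is
  m_A(x) = Π_λ (x − λ)^{k_λ}
where k_λ is the size of the *largest* Jordan block for λ (equivalently, the smallest k with (A − λI)^k v = 0 for every generalised eigenvector v of λ).

  λ = -2: largest Jordan block has size 2, contributing (x + 2)^2

So m_A(x) = (x + 2)^2 = x^2 + 4*x + 4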